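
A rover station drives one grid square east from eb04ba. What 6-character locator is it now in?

Longitude subsquare b = 1; +1 → 2 = c.
The latitude characters are unchanged.

EB04ca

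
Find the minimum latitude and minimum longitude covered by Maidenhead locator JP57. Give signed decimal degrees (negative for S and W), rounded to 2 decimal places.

67.00, 10.00

Field J=9, P=15: +9·20° lon, +15·10° lat → SW at lon 0°, lat 60°.
Square 5, 7: +5·2° lon, +7·1° lat → SW at lon 10°, lat 67°.
latitude 67.00, longitude 10.00.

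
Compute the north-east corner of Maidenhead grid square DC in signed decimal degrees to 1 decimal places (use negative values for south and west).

Field D=3, C=2: +3·20° lon, +2·10° lat → SW at lon -120°, lat -70°.
Cell spans 20° lon × 10° lat. NE corner is SW corner plus one full cell.
latitude -60.0, longitude -100.0.

-60.0, -100.0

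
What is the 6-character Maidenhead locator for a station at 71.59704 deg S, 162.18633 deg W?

AB88vj

Shift to the Maidenhead origin (180°W, 90°S): lon 17.8137, lat 18.4030.
Field (20°×10°, letters A–R): 17.8137/20 → 0 → A, 18.4030/10 → 1 → B; chars AB.
Square (2°×1°, digits 0–9): 17.8137/2 → 8, 8.4030/1 → 8; chars 88.
Subsquare (5′×2.5′, letters a–x): 1.8137/0.0833333 → 21 → v, 0.4030/0.0416667 → 9 → j; chars vj.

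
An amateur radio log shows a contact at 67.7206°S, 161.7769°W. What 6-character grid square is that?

Shift to the Maidenhead origin (180°W, 90°S): lon 18.2231, lat 22.2794.
Field: lon ⌊18.2231/20⌋ = 0 → A; lat ⌊22.2794/10⌋ = 2 → C.
Square: lon ⌊18.2231/2⌋ = 9; lat ⌊2.2794/1⌋ = 2.
Subsquare: lon ⌊0.2231/0.0833333⌋ = 2 → c; lat ⌊0.2794/0.0416667⌋ = 6 → g.

AC92cg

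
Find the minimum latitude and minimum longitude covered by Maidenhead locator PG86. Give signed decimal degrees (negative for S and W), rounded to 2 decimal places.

Field P=15, G=6: +15·20° lon, +6·10° lat → SW at lon 120°, lat -30°.
Square 8, 6: +8·2° lon, +6·1° lat → SW at lon 136°, lat -24°.
latitude -24.00, longitude 136.00.

-24.00, 136.00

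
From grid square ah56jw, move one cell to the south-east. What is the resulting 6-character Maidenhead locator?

Longitude subsquare j = 9; +1 → 10 = k.
Latitude subsquare w = 22; −1 → 21 = v.

AH56kv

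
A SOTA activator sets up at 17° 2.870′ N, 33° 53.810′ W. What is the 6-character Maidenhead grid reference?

Add 180° to longitude and 90° to latitude: 146.1032, 107.0478.
Field: lon ⌊146.1032/20⌋ = 7 → H; lat ⌊107.0478/10⌋ = 10 → K.
Square: lon ⌊6.1032/2⌋ = 3; lat ⌊7.0478/1⌋ = 7.
Subsquare: lon ⌊0.1032/0.0833333⌋ = 1 → b; lat ⌊0.0478/0.0416667⌋ = 1 → b.

HK37bb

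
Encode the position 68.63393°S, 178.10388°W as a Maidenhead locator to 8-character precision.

Add 180° to longitude and 90° to latitude: 1.89612, 21.36607.
Field (20°×10°, letters A–R): lon ⌊1.89612/20⌋ = 0 → A; lat ⌊21.36607/10⌋ = 2 → C.
Square (2°×1°, digits 0–9): lon ⌊1.89612/2⌋ = 0; lat ⌊1.36607/1⌋ = 1.
Subsquare (5′×2.5′, letters a–x): lon ⌊1.89612/0.0833333⌋ = 22 → w; lat ⌊0.36607/0.0416667⌋ = 8 → i.
Extended square (30″×15″, digits 0–9): lon ⌊0.06279/0.00833333⌋ = 7; lat ⌊0.03274/0.00416667⌋ = 7.

AC01wi77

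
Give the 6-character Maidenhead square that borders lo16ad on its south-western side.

Longitude subsquare a = 0; −1 → -1, wraps to 23 = x, carry into square.
Longitude square 1; −1 → 0.
Latitude subsquare d = 3; −1 → 2 = c.

LO06xc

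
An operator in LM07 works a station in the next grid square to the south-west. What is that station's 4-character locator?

KM96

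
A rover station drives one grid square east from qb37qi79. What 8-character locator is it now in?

QB37qi89

Longitude extended square 7; +1 → 8.
The latitude characters are unchanged.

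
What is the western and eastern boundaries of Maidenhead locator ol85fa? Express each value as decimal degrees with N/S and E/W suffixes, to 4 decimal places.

Field O=14, L=11: +14·20° lon, +11·10° lat → SW at lon 100°, lat 20°.
Square 8, 5: +8·2° lon, +5·1° lat → SW at lon 116°, lat 25°.
Subsquare f=5, a=0: +5·0.0833333° lon, +0·0.0416667° lat → SW at lon 116.417°, lat 25°.
Cell spans 0.0833333° lon × 0.0416667° lat.
west 116.4167° E, east 116.5000° E.

116.4167° E, 116.5000° E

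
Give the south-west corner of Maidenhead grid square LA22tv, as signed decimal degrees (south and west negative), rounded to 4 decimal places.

Field L=11, A=0: +11·20° lon, +0·10° lat → SW at lon 40°, lat -90°.
Square 2, 2: +2·2° lon, +2·1° lat → SW at lon 44°, lat -88°.
Subsquare t=19, v=21: +19·0.0833333° lon, +21·0.0416667° lat → SW at lon 45.5833°, lat -87.125°.
latitude -87.1250, longitude 45.5833.

-87.1250, 45.5833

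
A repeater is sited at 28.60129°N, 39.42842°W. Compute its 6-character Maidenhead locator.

HL08go

Shift to the Maidenhead origin (180°W, 90°S): lon 140.5716, lat 118.6013.
Field (20°×10°, letters A–R): lon ⌊140.5716/20⌋ = 7 → H; lat ⌊118.6013/10⌋ = 11 → L.
Square (2°×1°, digits 0–9): lon ⌊0.5716/2⌋ = 0; lat ⌊8.6013/1⌋ = 8.
Subsquare (5′×2.5′, letters a–x): lon ⌊0.5716/0.0833333⌋ = 6 → g; lat ⌊0.6013/0.0416667⌋ = 14 → o.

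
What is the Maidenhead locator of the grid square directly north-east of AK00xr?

Longitude subsquare x = 23; +1 → 24, wraps to 0 = a, carry into square.
Longitude square 0; +1 → 1.
Latitude subsquare r = 17; +1 → 18 = s.

AK10as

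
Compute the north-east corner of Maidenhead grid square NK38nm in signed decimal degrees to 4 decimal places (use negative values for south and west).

18.5417, 87.1667

Field N=13, K=10: +13·20° lon, +10·10° lat → SW at lon 80°, lat 10°.
Square 3, 8: +3·2° lon, +8·1° lat → SW at lon 86°, lat 18°.
Subsquare n=13, m=12: +13·0.0833333° lon, +12·0.0416667° lat → SW at lon 87.0833°, lat 18.5°.
Cell spans 0.0833333° lon × 0.0416667° lat. NE corner is SW corner plus one full cell.
latitude 18.5417, longitude 87.1667.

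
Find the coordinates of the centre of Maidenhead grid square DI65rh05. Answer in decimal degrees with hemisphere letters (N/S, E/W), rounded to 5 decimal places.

4.68542° S, 106.57917° W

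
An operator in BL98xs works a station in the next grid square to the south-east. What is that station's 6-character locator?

CL08ar

Longitude subsquare x = 23; +1 → 24, wraps to 0 = a, carry into square.
Longitude square 9; +1 → 10, wraps to 0, carry into field.
Longitude field B = 1; +1 → 2 = C.
Latitude subsquare s = 18; −1 → 17 = r.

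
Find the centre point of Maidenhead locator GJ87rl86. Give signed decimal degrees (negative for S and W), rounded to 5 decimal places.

Field G=6, J=9: +6·20° lon, +9·10° lat → SW at lon -60°, lat 0°.
Square 8, 7: +8·2° lon, +7·1° lat → SW at lon -44°, lat 7°.
Subsquare r=17, l=11: +17·0.0833333° lon, +11·0.0416667° lat → SW at lon -42.5833°, lat 7.45833°.
Extended square 8, 6: +8·0.00833333° lon, +6·0.00416667° lat → SW at lon -42.5167°, lat 7.48333°.
Cell spans 0.00833333° lon × 0.00416667° lat. Centre is SW corner plus half of each.
latitude 7.48542, longitude -42.51250.

7.48542, -42.51250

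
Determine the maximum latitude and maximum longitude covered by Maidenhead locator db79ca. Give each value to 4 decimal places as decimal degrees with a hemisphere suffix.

Field D=3, B=1: +3·20° lon, +1·10° lat → SW at lon -120°, lat -80°.
Square 7, 9: +7·2° lon, +9·1° lat → SW at lon -106°, lat -71°.
Subsquare c=2, a=0: +2·0.0833333° lon, +0·0.0416667° lat → SW at lon -105.833°, lat -71°.
Cell spans 0.0833333° lon × 0.0416667° lat. NE corner is SW corner plus one full cell.
latitude 70.9583° S, longitude 105.7500° W.

70.9583° S, 105.7500° W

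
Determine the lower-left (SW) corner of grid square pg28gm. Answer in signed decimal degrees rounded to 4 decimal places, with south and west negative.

-21.5000, 124.5000

Field P=15, G=6: +15·20° lon, +6·10° lat → SW at lon 120°, lat -30°.
Square 2, 8: +2·2° lon, +8·1° lat → SW at lon 124°, lat -22°.
Subsquare g=6, m=12: +6·0.0833333° lon, +12·0.0416667° lat → SW at lon 124.5°, lat -21.5°.
latitude -21.5000, longitude 124.5000.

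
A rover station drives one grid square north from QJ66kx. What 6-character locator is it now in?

Latitude subsquare x = 23; +1 → 24, wraps to 0 = a, carry into square.
Latitude square 6; +1 → 7.
The longitude characters are unchanged.

QJ67ka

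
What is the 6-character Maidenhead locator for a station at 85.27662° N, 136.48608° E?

Shift to the Maidenhead origin (180°W, 90°S): lon 316.4861, lat 175.2766.
Field: 316.4861/20 → 15 → P, 175.2766/10 → 17 → R; chars PR.
Square: 16.4861/2 → 8, 5.2766/1 → 5; chars 85.
Subsquare: 0.4861/0.0833333 → 5 → f, 0.2766/0.0416667 → 6 → g; chars fg.

PR85fg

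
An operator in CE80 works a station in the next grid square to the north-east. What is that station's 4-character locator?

CE91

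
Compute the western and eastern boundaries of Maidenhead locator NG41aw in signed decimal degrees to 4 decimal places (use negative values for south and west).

88.0000, 88.0833

Field N=13, G=6: +13·20° lon, +6·10° lat → SW at lon 80°, lat -30°.
Square 4, 1: +4·2° lon, +1·1° lat → SW at lon 88°, lat -29°.
Subsquare a=0, w=22: +0·0.0833333° lon, +22·0.0416667° lat → SW at lon 88°, lat -28.0833°.
Cell spans 0.0833333° lon × 0.0416667° lat.
west 88.0000, east 88.0833.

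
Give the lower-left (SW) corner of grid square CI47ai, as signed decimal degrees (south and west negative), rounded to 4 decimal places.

-2.6667, -132.0000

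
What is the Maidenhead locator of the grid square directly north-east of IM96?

JM07

Longitude square 9; +1 → 10, wraps to 0, carry into field.
Longitude field I = 8; +1 → 9 = J.
Latitude square 6; +1 → 7.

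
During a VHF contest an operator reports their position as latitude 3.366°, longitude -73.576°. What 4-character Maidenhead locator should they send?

Offset from 180°W / 90°S: lon 106.42°, lat 93.37°.
Field (20°×10°, letters A–R): 106.42/20 → 5 → F, 93.37/10 → 9 → J; chars FJ.
Square (2°×1°, digits 0–9): 6.42/2 → 3, 3.37/1 → 3; chars 33.

FJ33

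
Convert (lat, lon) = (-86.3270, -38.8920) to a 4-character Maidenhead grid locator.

HA03

Shift to the Maidenhead origin (180°W, 90°S): lon 141.11, lat 3.67.
Field (20°×10°, letters A–R): 141.11/20 → 7 → H, 3.67/10 → 0 → A; chars HA.
Square (2°×1°, digits 0–9): 1.11/2 → 0, 3.67/1 → 3; chars 03.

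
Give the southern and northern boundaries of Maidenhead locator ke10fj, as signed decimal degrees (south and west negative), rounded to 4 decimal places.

-49.6250, -49.5833

Field K=10, E=4: +10·20° lon, +4·10° lat → SW at lon 20°, lat -50°.
Square 1, 0: +1·2° lon, +0·1° lat → SW at lon 22°, lat -50°.
Subsquare f=5, j=9: +5·0.0833333° lon, +9·0.0416667° lat → SW at lon 22.4167°, lat -49.625°.
Cell spans 0.0833333° lon × 0.0416667° lat.
south -49.6250, north -49.5833.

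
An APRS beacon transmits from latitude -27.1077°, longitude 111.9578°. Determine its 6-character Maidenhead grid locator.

Add 180° to longitude and 90° to latitude: 291.9578, 62.8923.
Field: 291.9578/20 → 14 → O, 62.8923/10 → 6 → G; chars OG.
Square: 11.9578/2 → 5, 2.8923/1 → 2; chars 52.
Subsquare: 1.9578/0.0833333 → 23 → x, 0.8923/0.0416667 → 21 → v; chars xv.

OG52xv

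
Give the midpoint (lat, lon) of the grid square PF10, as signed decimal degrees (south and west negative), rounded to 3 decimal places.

Field P=15, F=5: +15·20° lon, +5·10° lat → SW at lon 120°, lat -40°.
Square 1, 0: +1·2° lon, +0·1° lat → SW at lon 122°, lat -40°.
Cell spans 2° lon × 1° lat. Centre is SW corner plus half of each.
latitude -39.500, longitude 123.000.

-39.500, 123.000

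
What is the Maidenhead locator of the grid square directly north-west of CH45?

Longitude square 4; −1 → 3.
Latitude square 5; +1 → 6.

CH36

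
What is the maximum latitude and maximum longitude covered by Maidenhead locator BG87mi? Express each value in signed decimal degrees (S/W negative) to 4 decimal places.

-22.6250, -142.9167

Field B=1, G=6: +1·20° lon, +6·10° lat → SW at lon -160°, lat -30°.
Square 8, 7: +8·2° lon, +7·1° lat → SW at lon -144°, lat -23°.
Subsquare m=12, i=8: +12·0.0833333° lon, +8·0.0416667° lat → SW at lon -143°, lat -22.6667°.
Cell spans 0.0833333° lon × 0.0416667° lat. NE corner is SW corner plus one full cell.
latitude -22.6250, longitude -142.9167.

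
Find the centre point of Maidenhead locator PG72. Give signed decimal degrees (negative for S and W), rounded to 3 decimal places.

Field P=15, G=6: +15·20° lon, +6·10° lat → SW at lon 120°, lat -30°.
Square 7, 2: +7·2° lon, +2·1° lat → SW at lon 134°, lat -28°.
Cell spans 2° lon × 1° lat. Centre is SW corner plus half of each.
latitude -27.500, longitude 135.000.

-27.500, 135.000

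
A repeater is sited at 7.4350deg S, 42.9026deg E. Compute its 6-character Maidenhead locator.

LI12kn

Shift to the Maidenhead origin (180°W, 90°S): lon 222.9026, lat 82.5650.
Field: lon ⌊222.9026/20⌋ = 11 → L; lat ⌊82.5650/10⌋ = 8 → I.
Square: lon ⌊2.9026/2⌋ = 1; lat ⌊2.5650/1⌋ = 2.
Subsquare: lon ⌊0.9026/0.0833333⌋ = 10 → k; lat ⌊0.5650/0.0416667⌋ = 13 → n.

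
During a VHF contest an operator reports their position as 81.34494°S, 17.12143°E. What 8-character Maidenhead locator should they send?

Add 180° to longitude and 90° to latitude: 197.12143, 8.65506.
Field: 197.12143/20 → 9 → J, 8.65506/10 → 0 → A; chars JA.
Square: 17.12143/2 → 8, 8.65506/1 → 8; chars 88.
Subsquare: 1.12143/0.0833333 → 13 → n, 0.65506/0.0416667 → 15 → p; chars np.
Extended square: 0.03810/0.00833333 → 4, 0.03006/0.00416667 → 7; chars 47.

JA88np47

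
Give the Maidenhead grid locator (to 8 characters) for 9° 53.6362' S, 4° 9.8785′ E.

Add 180° to longitude and 90° to latitude: 184.16464, 80.10606.
Field: lon ⌊184.16464/20⌋ = 9 → J; lat ⌊80.10606/10⌋ = 8 → I.
Square: lon ⌊4.16464/2⌋ = 2; lat ⌊0.10606/1⌋ = 0.
Subsquare: lon ⌊0.16464/0.0833333⌋ = 1 → b; lat ⌊0.10606/0.0416667⌋ = 2 → c.
Extended square: lon ⌊0.08131/0.00833333⌋ = 9; lat ⌊0.02273/0.00416667⌋ = 5.

JI20bc95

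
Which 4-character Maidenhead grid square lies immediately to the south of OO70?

ON79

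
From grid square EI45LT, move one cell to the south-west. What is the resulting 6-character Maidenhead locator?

EI45ks

Longitude subsquare l = 11; −1 → 10 = k.
Latitude subsquare t = 19; −1 → 18 = s.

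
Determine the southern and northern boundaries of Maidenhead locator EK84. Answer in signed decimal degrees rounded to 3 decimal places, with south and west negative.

14.000, 15.000

Field E=4, K=10: +4·20° lon, +10·10° lat → SW at lon -100°, lat 10°.
Square 8, 4: +8·2° lon, +4·1° lat → SW at lon -84°, lat 14°.
Cell spans 2° lon × 1° lat.
south 14.000, north 15.000.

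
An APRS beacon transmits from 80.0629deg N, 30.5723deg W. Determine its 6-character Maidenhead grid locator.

Offset from 180°W / 90°S: lon 149.4277°, lat 170.0629°.
Field: 149.4277/20 → 7 → H, 170.0629/10 → 17 → R; chars HR.
Square: 9.4277/2 → 4, 0.0629/1 → 0; chars 40.
Subsquare: 1.4277/0.0833333 → 17 → r, 0.0629/0.0416667 → 1 → b; chars rb.

HR40rb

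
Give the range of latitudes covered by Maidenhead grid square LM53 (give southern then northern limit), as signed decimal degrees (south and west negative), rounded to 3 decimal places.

Field L=11, M=12: +11·20° lon, +12·10° lat → SW at lon 40°, lat 30°.
Square 5, 3: +5·2° lon, +3·1° lat → SW at lon 50°, lat 33°.
Cell spans 2° lon × 1° lat.
south 33.000, north 34.000.

33.000, 34.000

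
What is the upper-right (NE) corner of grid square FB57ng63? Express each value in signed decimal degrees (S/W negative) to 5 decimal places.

-72.73333, -68.85833

Field F=5, B=1: +5·20° lon, +1·10° lat → SW at lon -80°, lat -80°.
Square 5, 7: +5·2° lon, +7·1° lat → SW at lon -70°, lat -73°.
Subsquare n=13, g=6: +13·0.0833333° lon, +6·0.0416667° lat → SW at lon -68.9167°, lat -72.75°.
Extended square 6, 3: +6·0.00833333° lon, +3·0.00416667° lat → SW at lon -68.8667°, lat -72.7375°.
Cell spans 0.00833333° lon × 0.00416667° lat. NE corner is SW corner plus one full cell.
latitude -72.73333, longitude -68.85833.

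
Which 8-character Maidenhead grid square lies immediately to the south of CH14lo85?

CH14lo84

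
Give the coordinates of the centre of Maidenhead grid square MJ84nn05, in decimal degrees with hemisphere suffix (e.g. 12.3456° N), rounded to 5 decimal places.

4.56458° N, 77.08750° E

Field M=12, J=9: +12·20° lon, +9·10° lat → SW at lon 60°, lat 0°.
Square 8, 4: +8·2° lon, +4·1° lat → SW at lon 76°, lat 4°.
Subsquare n=13, n=13: +13·0.0833333° lon, +13·0.0416667° lat → SW at lon 77.0833°, lat 4.54167°.
Extended square 0, 5: +0·0.00833333° lon, +5·0.00416667° lat → SW at lon 77.0833°, lat 4.5625°.
Cell spans 0.00833333° lon × 0.00416667° lat. Centre is SW corner plus half of each.
latitude 4.56458° N, longitude 77.08750° E.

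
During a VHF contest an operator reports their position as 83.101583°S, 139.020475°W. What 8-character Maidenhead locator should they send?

CA06lv75

Add 180° to longitude and 90° to latitude: 40.97952, 6.89842.
Field: lon ⌊40.97952/20⌋ = 2 → C; lat ⌊6.89842/10⌋ = 0 → A.
Square: lon ⌊0.97952/2⌋ = 0; lat ⌊6.89842/1⌋ = 6.
Subsquare: lon ⌊0.97952/0.0833333⌋ = 11 → l; lat ⌊0.89842/0.0416667⌋ = 21 → v.
Extended square: lon ⌊0.06286/0.00833333⌋ = 7; lat ⌊0.02342/0.00416667⌋ = 5.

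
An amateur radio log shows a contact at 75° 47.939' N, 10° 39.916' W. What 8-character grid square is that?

Offset from 180°W / 90°S: lon 169.33473°, lat 165.79898°.
Field: lon ⌊169.33473/20⌋ = 8 → I; lat ⌊165.79898/10⌋ = 16 → Q.
Square: lon ⌊9.33473/2⌋ = 4; lat ⌊5.79898/1⌋ = 5.
Subsquare: lon ⌊1.33473/0.0833333⌋ = 16 → q; lat ⌊0.79898/0.0416667⌋ = 19 → t.
Extended square: lon ⌊0.00140/0.00833333⌋ = 0; lat ⌊0.00732/0.00416667⌋ = 1.

IQ45qt01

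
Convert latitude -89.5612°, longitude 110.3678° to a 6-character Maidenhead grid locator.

OA50ek

Shift to the Maidenhead origin (180°W, 90°S): lon 290.3678, lat 0.4388.
Field: lon ⌊290.3678/20⌋ = 14 → O; lat ⌊0.4388/10⌋ = 0 → A.
Square: lon ⌊10.3678/2⌋ = 5; lat ⌊0.4388/1⌋ = 0.
Subsquare: lon ⌊0.3678/0.0833333⌋ = 4 → e; lat ⌊0.4388/0.0416667⌋ = 10 → k.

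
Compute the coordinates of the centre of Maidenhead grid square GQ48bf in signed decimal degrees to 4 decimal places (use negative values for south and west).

78.2292, -51.8750

Field G=6, Q=16: +6·20° lon, +16·10° lat → SW at lon -60°, lat 70°.
Square 4, 8: +4·2° lon, +8·1° lat → SW at lon -52°, lat 78°.
Subsquare b=1, f=5: +1·0.0833333° lon, +5·0.0416667° lat → SW at lon -51.9167°, lat 78.2083°.
Cell spans 0.0833333° lon × 0.0416667° lat. Centre is SW corner plus half of each.
latitude 78.2292, longitude -51.8750.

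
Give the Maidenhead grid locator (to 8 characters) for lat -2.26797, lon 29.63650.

Offset from 180°W / 90°S: lon 209.63650°, lat 87.73203°.
Field (20°×10°, letters A–R): 209.63650/20 → 10 → K, 87.73203/10 → 8 → I; chars KI.
Square (2°×1°, digits 0–9): 9.63650/2 → 4, 7.73203/1 → 7; chars 47.
Subsquare (5′×2.5′, letters a–x): 1.63650/0.0833333 → 19 → t, 0.73203/0.0416667 → 17 → r; chars tr.
Extended square (30″×15″, digits 0–9): 0.05317/0.00833333 → 6, 0.02370/0.00416667 → 5; chars 65.

KI47tr65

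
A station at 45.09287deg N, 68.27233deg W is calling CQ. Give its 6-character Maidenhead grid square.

Shift to the Maidenhead origin (180°W, 90°S): lon 111.7277, lat 135.0929.
Field: lon ⌊111.7277/20⌋ = 5 → F; lat ⌊135.0929/10⌋ = 13 → N.
Square: lon ⌊11.7277/2⌋ = 5; lat ⌊5.0929/1⌋ = 5.
Subsquare: lon ⌊1.7277/0.0833333⌋ = 20 → u; lat ⌊0.0929/0.0416667⌋ = 2 → c.

FN55uc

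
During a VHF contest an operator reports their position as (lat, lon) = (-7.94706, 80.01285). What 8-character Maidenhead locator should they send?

NI02ab12

Add 180° to longitude and 90° to latitude: 260.01285, 82.05294.
Field: 260.01285/20 → 13 → N, 82.05294/10 → 8 → I; chars NI.
Square: 0.01285/2 → 0, 2.05294/1 → 2; chars 02.
Subsquare: 0.01285/0.0833333 → 0 → a, 0.05294/0.0416667 → 1 → b; chars ab.
Extended square: 0.01285/0.00833333 → 1, 0.01127/0.00416667 → 2; chars 12.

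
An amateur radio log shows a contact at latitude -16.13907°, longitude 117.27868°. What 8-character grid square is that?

OH83pu36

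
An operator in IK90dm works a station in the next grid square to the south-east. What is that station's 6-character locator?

IK90el

Longitude subsquare d = 3; +1 → 4 = e.
Latitude subsquare m = 12; −1 → 11 = l.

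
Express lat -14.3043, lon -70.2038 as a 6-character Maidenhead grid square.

Shift to the Maidenhead origin (180°W, 90°S): lon 109.7962, lat 75.6957.
Field: lon ⌊109.7962/20⌋ = 5 → F; lat ⌊75.6957/10⌋ = 7 → H.
Square: lon ⌊9.7962/2⌋ = 4; lat ⌊5.6957/1⌋ = 5.
Subsquare: lon ⌊1.7962/0.0833333⌋ = 21 → v; lat ⌊0.6957/0.0416667⌋ = 16 → q.

FH45vq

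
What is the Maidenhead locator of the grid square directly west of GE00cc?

Longitude subsquare c = 2; −1 → 1 = b.
The latitude characters are unchanged.

GE00bc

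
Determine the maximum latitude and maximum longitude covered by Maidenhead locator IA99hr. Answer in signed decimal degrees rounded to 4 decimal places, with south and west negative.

-80.2500, -1.3333

Field I=8, A=0: +8·20° lon, +0·10° lat → SW at lon -20°, lat -90°.
Square 9, 9: +9·2° lon, +9·1° lat → SW at lon -2°, lat -81°.
Subsquare h=7, r=17: +7·0.0833333° lon, +17·0.0416667° lat → SW at lon -1.41667°, lat -80.2917°.
Cell spans 0.0833333° lon × 0.0416667° lat. NE corner is SW corner plus one full cell.
latitude -80.2500, longitude -1.3333.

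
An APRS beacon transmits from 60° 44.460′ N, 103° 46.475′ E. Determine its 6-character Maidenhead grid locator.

OP10vr

Shift to the Maidenhead origin (180°W, 90°S): lon 283.7746, lat 150.7410.
Field: lon ⌊283.7746/20⌋ = 14 → O; lat ⌊150.7410/10⌋ = 15 → P.
Square: lon ⌊3.7746/2⌋ = 1; lat ⌊0.7410/1⌋ = 0.
Subsquare: lon ⌊1.7746/0.0833333⌋ = 21 → v; lat ⌊0.7410/0.0416667⌋ = 17 → r.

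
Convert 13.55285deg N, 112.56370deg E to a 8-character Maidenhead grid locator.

OK63gn72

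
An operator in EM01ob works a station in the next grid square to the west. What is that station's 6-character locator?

EM01nb

Longitude subsquare o = 14; −1 → 13 = n.
The latitude characters are unchanged.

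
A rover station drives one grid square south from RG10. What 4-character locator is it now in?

RF19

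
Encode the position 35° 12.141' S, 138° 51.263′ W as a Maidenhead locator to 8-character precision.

Add 180° to longitude and 90° to latitude: 41.14562, 54.79765.
Field: lon ⌊41.14562/20⌋ = 2 → C; lat ⌊54.79765/10⌋ = 5 → F.
Square: lon ⌊1.14562/2⌋ = 0; lat ⌊4.79765/1⌋ = 4.
Subsquare: lon ⌊1.14562/0.0833333⌋ = 13 → n; lat ⌊0.79765/0.0416667⌋ = 19 → t.
Extended square: lon ⌊0.06228/0.00833333⌋ = 7; lat ⌊0.00598/0.00416667⌋ = 1.

CF04nt71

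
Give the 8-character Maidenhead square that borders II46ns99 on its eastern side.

II46os09

Longitude extended square 9; +1 → 10, wraps to 0, carry into subsquare.
Longitude subsquare n = 13; +1 → 14 = o.
The latitude characters are unchanged.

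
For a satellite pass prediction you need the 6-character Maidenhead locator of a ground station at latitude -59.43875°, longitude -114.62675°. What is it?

Shift to the Maidenhead origin (180°W, 90°S): lon 65.3732, lat 30.5613.
Field (20°×10°, letters A–R): 65.3732/20 → 3 → D, 30.5613/10 → 3 → D; chars DD.
Square (2°×1°, digits 0–9): 5.3732/2 → 2, 0.5613/1 → 0; chars 20.
Subsquare (5′×2.5′, letters a–x): 1.3732/0.0833333 → 16 → q, 0.5613/0.0416667 → 13 → n; chars qn.

DD20qn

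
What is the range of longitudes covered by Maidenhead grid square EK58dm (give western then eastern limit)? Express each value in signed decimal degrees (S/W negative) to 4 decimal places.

-89.7500, -89.6667

Field E=4, K=10: +4·20° lon, +10·10° lat → SW at lon -100°, lat 10°.
Square 5, 8: +5·2° lon, +8·1° lat → SW at lon -90°, lat 18°.
Subsquare d=3, m=12: +3·0.0833333° lon, +12·0.0416667° lat → SW at lon -89.75°, lat 18.5°.
Cell spans 0.0833333° lon × 0.0416667° lat.
west -89.7500, east -89.6667.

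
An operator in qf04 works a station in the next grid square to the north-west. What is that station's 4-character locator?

Longitude square 0; −1 → -1, wraps to 9, carry into field.
Longitude field Q = 16; −1 → 15 = P.
Latitude square 4; +1 → 5.

PF95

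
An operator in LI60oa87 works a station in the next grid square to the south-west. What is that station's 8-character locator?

LI60oa76

Longitude extended square 8; −1 → 7.
Latitude extended square 7; −1 → 6.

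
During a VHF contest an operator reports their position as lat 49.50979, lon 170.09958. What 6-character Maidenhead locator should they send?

RN59bm

Shift to the Maidenhead origin (180°W, 90°S): lon 350.0996, lat 139.5098.
Field: 350.0996/20 → 17 → R, 139.5098/10 → 13 → N; chars RN.
Square: 10.0996/2 → 5, 9.5098/1 → 9; chars 59.
Subsquare: 0.0996/0.0833333 → 1 → b, 0.5098/0.0416667 → 12 → m; chars bm.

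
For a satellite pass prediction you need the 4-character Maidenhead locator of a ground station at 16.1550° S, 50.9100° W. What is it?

Offset from 180°W / 90°S: lon 129.09°, lat 73.84°.
Field: 129.09/20 → 6 → G, 73.84/10 → 7 → H; chars GH.
Square: 9.09/2 → 4, 3.84/1 → 3; chars 43.

GH43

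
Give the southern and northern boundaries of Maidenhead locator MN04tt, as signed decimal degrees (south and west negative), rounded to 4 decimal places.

Field M=12, N=13: +12·20° lon, +13·10° lat → SW at lon 60°, lat 40°.
Square 0, 4: +0·2° lon, +4·1° lat → SW at lon 60°, lat 44°.
Subsquare t=19, t=19: +19·0.0833333° lon, +19·0.0416667° lat → SW at lon 61.5833°, lat 44.7917°.
Cell spans 0.0833333° lon × 0.0416667° lat.
south 44.7917, north 44.8333.

44.7917, 44.8333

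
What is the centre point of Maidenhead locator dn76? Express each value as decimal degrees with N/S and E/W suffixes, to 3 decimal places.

Field D=3, N=13: +3·20° lon, +13·10° lat → SW at lon -120°, lat 40°.
Square 7, 6: +7·2° lon, +6·1° lat → SW at lon -106°, lat 46°.
Cell spans 2° lon × 1° lat. Centre is SW corner plus half of each.
latitude 46.500° N, longitude 105.000° W.

46.500° N, 105.000° W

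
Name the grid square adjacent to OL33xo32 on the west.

OL33xo22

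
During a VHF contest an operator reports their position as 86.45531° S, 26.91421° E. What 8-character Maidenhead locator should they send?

KA33kn90

Offset from 180°W / 90°S: lon 206.91421°, lat 3.54469°.
Field: lon ⌊206.91421/20⌋ = 10 → K; lat ⌊3.54469/10⌋ = 0 → A.
Square: lon ⌊6.91421/2⌋ = 3; lat ⌊3.54469/1⌋ = 3.
Subsquare: lon ⌊0.91421/0.0833333⌋ = 10 → k; lat ⌊0.54469/0.0416667⌋ = 13 → n.
Extended square: lon ⌊0.08088/0.00833333⌋ = 9; lat ⌊0.00302/0.00416667⌋ = 0.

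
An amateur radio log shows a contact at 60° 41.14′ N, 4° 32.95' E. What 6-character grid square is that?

JP20gq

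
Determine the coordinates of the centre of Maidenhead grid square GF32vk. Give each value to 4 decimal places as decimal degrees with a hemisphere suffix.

Field G=6, F=5: +6·20° lon, +5·10° lat → SW at lon -60°, lat -40°.
Square 3, 2: +3·2° lon, +2·1° lat → SW at lon -54°, lat -38°.
Subsquare v=21, k=10: +21·0.0833333° lon, +10·0.0416667° lat → SW at lon -52.25°, lat -37.5833°.
Cell spans 0.0833333° lon × 0.0416667° lat. Centre is SW corner plus half of each.
latitude 37.5625° S, longitude 52.2083° W.

37.5625° S, 52.2083° W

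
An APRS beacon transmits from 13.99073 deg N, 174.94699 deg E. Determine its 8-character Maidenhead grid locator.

Add 180° to longitude and 90° to latitude: 354.94699, 103.99073.
Field: 354.94699/20 → 17 → R, 103.99073/10 → 10 → K; chars RK.
Square: 14.94699/2 → 7, 3.99073/1 → 3; chars 73.
Subsquare: 0.94699/0.0833333 → 11 → l, 0.99073/0.0416667 → 23 → x; chars lx.
Extended square: 0.03032/0.00833333 → 3, 0.03240/0.00416667 → 7; chars 37.

RK73lx37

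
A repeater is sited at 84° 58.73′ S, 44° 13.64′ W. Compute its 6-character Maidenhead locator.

GA75va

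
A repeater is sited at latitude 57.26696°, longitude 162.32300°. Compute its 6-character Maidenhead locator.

RO17dg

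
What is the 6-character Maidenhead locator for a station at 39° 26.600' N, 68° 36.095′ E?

MM49hk

Offset from 180°W / 90°S: lon 248.6016°, lat 129.4433°.
Field (20°×10°, letters A–R): 248.6016/20 → 12 → M, 129.4433/10 → 12 → M; chars MM.
Square (2°×1°, digits 0–9): 8.6016/2 → 4, 9.4433/1 → 9; chars 49.
Subsquare (5′×2.5′, letters a–x): 0.6016/0.0833333 → 7 → h, 0.4433/0.0416667 → 10 → k; chars hk.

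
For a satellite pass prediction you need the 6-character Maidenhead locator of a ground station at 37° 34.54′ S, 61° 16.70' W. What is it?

FF92ik

Add 180° to longitude and 90° to latitude: 118.7217, 52.4243.
Field: 118.7217/20 → 5 → F, 52.4243/10 → 5 → F; chars FF.
Square: 18.7217/2 → 9, 2.4243/1 → 2; chars 92.
Subsquare: 0.7217/0.0833333 → 8 → i, 0.4243/0.0416667 → 10 → k; chars ik.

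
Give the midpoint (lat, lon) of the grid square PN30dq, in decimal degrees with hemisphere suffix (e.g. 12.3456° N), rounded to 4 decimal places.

Field P=15, N=13: +15·20° lon, +13·10° lat → SW at lon 120°, lat 40°.
Square 3, 0: +3·2° lon, +0·1° lat → SW at lon 126°, lat 40°.
Subsquare d=3, q=16: +3·0.0833333° lon, +16·0.0416667° lat → SW at lon 126.25°, lat 40.6667°.
Cell spans 0.0833333° lon × 0.0416667° lat. Centre is SW corner plus half of each.
latitude 40.6875° N, longitude 126.2917° E.

40.6875° N, 126.2917° E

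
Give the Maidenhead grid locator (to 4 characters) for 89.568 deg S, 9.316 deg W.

IA50

Add 180° to longitude and 90° to latitude: 170.68, 0.43.
Field: lon ⌊170.68/20⌋ = 8 → I; lat ⌊0.43/10⌋ = 0 → A.
Square: lon ⌊10.68/2⌋ = 5; lat ⌊0.43/1⌋ = 0.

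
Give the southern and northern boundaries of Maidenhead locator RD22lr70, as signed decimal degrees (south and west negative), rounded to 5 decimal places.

-57.29167, -57.28750

Field R=17, D=3: +17·20° lon, +3·10° lat → SW at lon 160°, lat -60°.
Square 2, 2: +2·2° lon, +2·1° lat → SW at lon 164°, lat -58°.
Subsquare l=11, r=17: +11·0.0833333° lon, +17·0.0416667° lat → SW at lon 164.917°, lat -57.2917°.
Extended square 7, 0: +7·0.00833333° lon, +0·0.00416667° lat → SW at lon 164.975°, lat -57.2917°.
Cell spans 0.00833333° lon × 0.00416667° lat.
south -57.29167, north -57.28750.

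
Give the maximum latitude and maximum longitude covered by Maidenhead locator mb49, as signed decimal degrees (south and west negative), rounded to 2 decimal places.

-70.00, 70.00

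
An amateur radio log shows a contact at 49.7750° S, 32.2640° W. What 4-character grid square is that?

HE30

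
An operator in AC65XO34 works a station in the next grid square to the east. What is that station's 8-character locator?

Longitude extended square 3; +1 → 4.
The latitude characters are unchanged.

AC65xo44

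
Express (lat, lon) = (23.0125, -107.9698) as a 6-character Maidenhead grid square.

Offset from 180°W / 90°S: lon 72.0302°, lat 113.0125°.
Field: lon ⌊72.0302/20⌋ = 3 → D; lat ⌊113.0125/10⌋ = 11 → L.
Square: lon ⌊12.0302/2⌋ = 6; lat ⌊3.0125/1⌋ = 3.
Subsquare: lon ⌊0.0302/0.0833333⌋ = 0 → a; lat ⌊0.0125/0.0416667⌋ = 0 → a.

DL63aa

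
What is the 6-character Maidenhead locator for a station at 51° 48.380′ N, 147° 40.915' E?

Shift to the Maidenhead origin (180°W, 90°S): lon 327.6819, lat 141.8063.
Field: 327.6819/20 → 16 → Q, 141.8063/10 → 14 → O; chars QO.
Square: 7.6819/2 → 3, 1.8063/1 → 1; chars 31.
Subsquare: 1.6819/0.0833333 → 20 → u, 0.8063/0.0416667 → 19 → t; chars ut.

QO31ut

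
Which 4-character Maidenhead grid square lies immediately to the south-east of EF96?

FF05

Longitude square 9; +1 → 10, wraps to 0, carry into field.
Longitude field E = 4; +1 → 5 = F.
Latitude square 6; −1 → 5.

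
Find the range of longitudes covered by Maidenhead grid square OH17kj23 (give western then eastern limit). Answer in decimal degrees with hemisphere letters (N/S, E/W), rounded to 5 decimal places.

102.85000° E, 102.85833° E

Field O=14, H=7: +14·20° lon, +7·10° lat → SW at lon 100°, lat -20°.
Square 1, 7: +1·2° lon, +7·1° lat → SW at lon 102°, lat -13°.
Subsquare k=10, j=9: +10·0.0833333° lon, +9·0.0416667° lat → SW at lon 102.833°, lat -12.625°.
Extended square 2, 3: +2·0.00833333° lon, +3·0.00416667° lat → SW at lon 102.85°, lat -12.6125°.
Cell spans 0.00833333° lon × 0.00416667° lat.
west 102.85000° E, east 102.85833° E.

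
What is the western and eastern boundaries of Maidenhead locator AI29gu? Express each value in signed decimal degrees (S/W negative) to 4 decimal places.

-175.5000, -175.4167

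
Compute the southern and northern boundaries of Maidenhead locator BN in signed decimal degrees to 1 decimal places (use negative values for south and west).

40.0, 50.0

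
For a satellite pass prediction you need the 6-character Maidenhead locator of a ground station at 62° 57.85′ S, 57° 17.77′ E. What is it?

Shift to the Maidenhead origin (180°W, 90°S): lon 237.2962, lat 27.0358.
Field: lon ⌊237.2962/20⌋ = 11 → L; lat ⌊27.0358/10⌋ = 2 → C.
Square: lon ⌊17.2962/2⌋ = 8; lat ⌊7.0358/1⌋ = 7.
Subsquare: lon ⌊1.2962/0.0833333⌋ = 15 → p; lat ⌊0.0358/0.0416667⌋ = 0 → a.

LC87pa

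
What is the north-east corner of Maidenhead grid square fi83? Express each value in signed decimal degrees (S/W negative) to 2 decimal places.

-6.00, -62.00

Field F=5, I=8: +5·20° lon, +8·10° lat → SW at lon -80°, lat -10°.
Square 8, 3: +8·2° lon, +3·1° lat → SW at lon -64°, lat -7°.
Cell spans 2° lon × 1° lat. NE corner is SW corner plus one full cell.
latitude -6.00, longitude -62.00.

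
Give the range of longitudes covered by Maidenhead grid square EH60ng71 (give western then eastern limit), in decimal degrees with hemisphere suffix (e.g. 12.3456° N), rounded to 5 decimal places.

86.85833° W, 86.85000° W

Field E=4, H=7: +4·20° lon, +7·10° lat → SW at lon -100°, lat -20°.
Square 6, 0: +6·2° lon, +0·1° lat → SW at lon -88°, lat -20°.
Subsquare n=13, g=6: +13·0.0833333° lon, +6·0.0416667° lat → SW at lon -86.9167°, lat -19.75°.
Extended square 7, 1: +7·0.00833333° lon, +1·0.00416667° lat → SW at lon -86.8583°, lat -19.7458°.
Cell spans 0.00833333° lon × 0.00416667° lat.
west 86.85833° W, east 86.85000° W.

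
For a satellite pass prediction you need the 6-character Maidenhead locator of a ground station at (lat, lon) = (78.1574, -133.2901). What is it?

CQ38id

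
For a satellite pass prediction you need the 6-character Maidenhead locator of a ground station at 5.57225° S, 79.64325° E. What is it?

MI94tk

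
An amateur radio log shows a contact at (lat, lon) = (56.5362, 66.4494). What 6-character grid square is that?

MO36fm

Shift to the Maidenhead origin (180°W, 90°S): lon 246.4494, lat 146.5362.
Field: 246.4494/20 → 12 → M, 146.5362/10 → 14 → O; chars MO.
Square: 6.4494/2 → 3, 6.5362/1 → 6; chars 36.
Subsquare: 0.4494/0.0833333 → 5 → f, 0.5362/0.0416667 → 12 → m; chars fm.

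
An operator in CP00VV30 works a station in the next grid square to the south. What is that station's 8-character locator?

Latitude extended square 0; −1 → -1, wraps to 9, carry into subsquare.
Latitude subsquare v = 21; −1 → 20 = u.
The longitude characters are unchanged.

CP00vu39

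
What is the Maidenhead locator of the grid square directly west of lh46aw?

Longitude subsquare a = 0; −1 → -1, wraps to 23 = x, carry into square.
Longitude square 4; −1 → 3.
The latitude characters are unchanged.

LH36xw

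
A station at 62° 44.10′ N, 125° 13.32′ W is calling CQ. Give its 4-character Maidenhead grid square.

CP72

Offset from 180°W / 90°S: lon 54.78°, lat 152.74°.
Field: 54.78/20 → 2 → C, 152.74/10 → 15 → P; chars CP.
Square: 14.78/2 → 7, 2.74/1 → 2; chars 72.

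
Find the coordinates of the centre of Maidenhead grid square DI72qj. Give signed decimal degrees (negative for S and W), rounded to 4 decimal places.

-7.6042, -104.6250

Field D=3, I=8: +3·20° lon, +8·10° lat → SW at lon -120°, lat -10°.
Square 7, 2: +7·2° lon, +2·1° lat → SW at lon -106°, lat -8°.
Subsquare q=16, j=9: +16·0.0833333° lon, +9·0.0416667° lat → SW at lon -104.667°, lat -7.625°.
Cell spans 0.0833333° lon × 0.0416667° lat. Centre is SW corner plus half of each.
latitude -7.6042, longitude -104.6250.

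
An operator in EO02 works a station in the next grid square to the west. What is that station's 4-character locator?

DO92

Longitude square 0; −1 → -1, wraps to 9, carry into field.
Longitude field E = 4; −1 → 3 = D.
The latitude characters are unchanged.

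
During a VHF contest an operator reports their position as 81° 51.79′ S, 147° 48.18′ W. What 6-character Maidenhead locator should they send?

Shift to the Maidenhead origin (180°W, 90°S): lon 32.1970, lat 8.1368.
Field (20°×10°, letters A–R): lon ⌊32.1970/20⌋ = 1 → B; lat ⌊8.1368/10⌋ = 0 → A.
Square (2°×1°, digits 0–9): lon ⌊12.1970/2⌋ = 6; lat ⌊8.1368/1⌋ = 8.
Subsquare (5′×2.5′, letters a–x): lon ⌊0.1970/0.0833333⌋ = 2 → c; lat ⌊0.1368/0.0416667⌋ = 3 → d.

BA68cd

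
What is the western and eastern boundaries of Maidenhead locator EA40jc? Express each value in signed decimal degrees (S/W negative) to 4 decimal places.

-91.2500, -91.1667

Field E=4, A=0: +4·20° lon, +0·10° lat → SW at lon -100°, lat -90°.
Square 4, 0: +4·2° lon, +0·1° lat → SW at lon -92°, lat -90°.
Subsquare j=9, c=2: +9·0.0833333° lon, +2·0.0416667° lat → SW at lon -91.25°, lat -89.9167°.
Cell spans 0.0833333° lon × 0.0416667° lat.
west -91.2500, east -91.1667.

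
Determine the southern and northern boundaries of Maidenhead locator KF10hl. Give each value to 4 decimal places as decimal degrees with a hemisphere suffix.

39.5417° S, 39.5000° S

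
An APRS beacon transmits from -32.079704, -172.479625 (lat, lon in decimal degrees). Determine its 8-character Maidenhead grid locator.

AF37sw20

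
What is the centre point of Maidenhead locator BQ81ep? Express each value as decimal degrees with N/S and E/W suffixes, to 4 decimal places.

Field B=1, Q=16: +1·20° lon, +16·10° lat → SW at lon -160°, lat 70°.
Square 8, 1: +8·2° lon, +1·1° lat → SW at lon -144°, lat 71°.
Subsquare e=4, p=15: +4·0.0833333° lon, +15·0.0416667° lat → SW at lon -143.667°, lat 71.625°.
Cell spans 0.0833333° lon × 0.0416667° lat. Centre is SW corner plus half of each.
latitude 71.6458° N, longitude 143.6250° W.

71.6458° N, 143.6250° W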